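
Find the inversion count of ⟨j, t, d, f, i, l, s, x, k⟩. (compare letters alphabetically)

For each element, count later entries that are smaller:
j → d, f, i → 3
t → d, f, i, l, s, k → 6
d → none → 0
f → none → 0
i → none → 0
l → k → 1
s → k → 1
x → k → 1
k → none → 0
Sum: 3 + 6 + 0 + 0 + 0 + 1 + 1 + 1 + 0 = 12

12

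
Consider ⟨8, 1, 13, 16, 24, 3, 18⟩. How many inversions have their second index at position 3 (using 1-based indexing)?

0

The element at index 3 is 13.
Elements before it: 8, 1
None of them are larger than 13.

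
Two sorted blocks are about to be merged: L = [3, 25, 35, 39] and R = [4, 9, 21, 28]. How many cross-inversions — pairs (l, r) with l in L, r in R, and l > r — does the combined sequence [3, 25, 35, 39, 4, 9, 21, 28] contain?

11 split inversions

Count, for every r in R, how many entries of L exceed r:
r = 4: 25, 35, 39 → 3
r = 9: 25, 35, 39 → 3
r = 21: 25, 35, 39 → 3
r = 28: 35, 39 → 2
Cross-inversions: 3 + 3 + 3 + 2 = 11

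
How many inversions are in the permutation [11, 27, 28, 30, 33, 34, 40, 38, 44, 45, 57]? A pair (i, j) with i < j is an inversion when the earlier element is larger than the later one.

Count, for each position, how many later elements it exceeds:
11 → none → 0
27 → none → 0
28 → none → 0
30 → none → 0
33 → none → 0
34 → none → 0
40 → 38 → 1
38 → none → 0
44 → none → 0
45 → none → 0
57 → none → 0
Sum: 0 + 0 + 0 + 0 + 0 + 0 + 1 + 0 + 0 + 0 + 0 = 1

Inversions: 1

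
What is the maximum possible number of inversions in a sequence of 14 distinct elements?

The maximum occurs when the array is in strictly decreasing order: every one of the C(14, 2) pairs is inverted.
C(14, 2) = 14·13/2 = 91

91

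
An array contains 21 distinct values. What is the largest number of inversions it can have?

A reversed (strictly descending) arrangement makes every pair an inversion, giving C(21, 2) inversions.
C(21, 2) = 21·20/2 = 210

210 inversions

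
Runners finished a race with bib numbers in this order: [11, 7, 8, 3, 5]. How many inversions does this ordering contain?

Sweep left to right; for each value list the smaller values that follow it:
11: 4
7: 2
8: 2
3: 0
5: 0
Sum: 4 + 2 + 2 + 0 + 0 = 8

8 out-of-order pairs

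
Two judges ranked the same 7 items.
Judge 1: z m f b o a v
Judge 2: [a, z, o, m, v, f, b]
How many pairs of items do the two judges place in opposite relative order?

10

Assign each item its position (1..7) in the first ordering, then rewrite the second ordering as that position sequence:
positions: z→1, m→2, f→3, b→4, o→5, a→6, v→7
second ordering as positions: [6, 1, 5, 2, 7, 3, 4]
Discordant pairs = inversions in this position sequence.
6: 1, 5, 2, 3, 4 → 5
1: 0
5: 2, 3, 4 → 3
2: 0
7: 3, 4 → 2
3: 0
4: 0
Total: 5 + 0 + 3 + 0 + 2 + 0 + 0 = 10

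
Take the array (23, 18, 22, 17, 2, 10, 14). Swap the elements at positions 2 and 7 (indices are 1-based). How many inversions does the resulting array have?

Positions 2 and 7 hold 18 and 14; after swapping, the array is [23, 14, 22, 17, 2, 10, 18].
For each element, count later entries that are smaller:
23 → 14, 22, 17, 2, 10, 18 → 6
14 → 2, 10 → 2
22 → 17, 2, 10, 18 → 4
17 → 2, 10 → 2
2 → none → 0
10 → none → 0
18 → none → 0
Sum: 6 + 2 + 4 + 2 + 0 + 0 + 0 = 14

14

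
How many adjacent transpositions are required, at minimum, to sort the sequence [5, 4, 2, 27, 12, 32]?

4 swaps

Each adjacent swap fixes exactly one inversion, so the minimum swap count equals the number of inversions.
Count inversions — for each element, later elements that are smaller:
5: 4, 2 → 2
4: 2 → 1
2: none → 0
27: 12 → 1
12: none → 0
32: none → 0
Total inversions: 2 + 1 + 0 + 1 + 0 + 0 = 4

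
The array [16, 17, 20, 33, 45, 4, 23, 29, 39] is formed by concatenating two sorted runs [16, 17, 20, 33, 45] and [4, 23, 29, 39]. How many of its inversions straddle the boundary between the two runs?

10

For each element r of the right run, count left-run elements greater than r:
r = 4: 16, 17, 20, 33, 45 → 5
r = 23: 33, 45 → 2
r = 29: 33, 45 → 2
r = 39: 45 → 1
Cross-inversions: 5 + 2 + 2 + 1 = 10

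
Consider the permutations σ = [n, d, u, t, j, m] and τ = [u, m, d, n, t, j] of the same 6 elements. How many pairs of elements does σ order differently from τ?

7

Assign each item its position (1..6) in the first ordering, then rewrite the second ordering as that position sequence:
positions: n→1, d→2, u→3, t→4, j→5, m→6
second ordering as positions: [3, 6, 2, 1, 4, 5]
Discordant pairs = inversions in this position sequence.
3: 2, 1 → 2
6: 2, 1, 4, 5 → 4
2: 1 → 1
1: 0
4: 0
5: 0
Total: 2 + 4 + 1 + 0 + 0 + 0 = 7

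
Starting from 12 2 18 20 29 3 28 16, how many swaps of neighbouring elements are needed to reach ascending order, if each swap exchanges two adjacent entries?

10 swaps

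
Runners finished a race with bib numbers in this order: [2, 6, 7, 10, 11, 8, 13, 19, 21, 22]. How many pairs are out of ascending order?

2 inversions

Sweep left to right; for each value list the smaller values that follow it:
2 → none → 0
6 → none → 0
7 → none → 0
10 → 8 → 1
11 → 8 → 1
8 → none → 0
13 → none → 0
19 → none → 0
21 → none → 0
22 → none → 0
Sum: 0 + 0 + 0 + 1 + 1 + 0 + 0 + 0 + 0 + 0 = 2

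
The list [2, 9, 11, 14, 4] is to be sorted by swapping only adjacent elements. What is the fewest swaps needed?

Minimum adjacent swaps = number of inversions (each swap of adjacent out-of-order elements removes one inversion and no swap can remove more).
Count inversions — for each element, later elements that are smaller:
2: none → 0
9: 4 → 1
11: 4 → 1
14: 4 → 1
4: none → 0
Total inversions: 0 + 1 + 1 + 1 + 0 = 3

3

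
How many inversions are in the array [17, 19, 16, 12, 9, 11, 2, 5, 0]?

Sweep left to right; for each value list the smaller values that follow it:
17 → 16, 12, 9, 11, 2, 5, 0 → 7
19 → 16, 12, 9, 11, 2, 5, 0 → 7
16 → 12, 9, 11, 2, 5, 0 → 6
12 → 9, 11, 2, 5, 0 → 5
9 → 2, 5, 0 → 3
11 → 2, 5, 0 → 3
2 → 0 → 1
5 → 0 → 1
0 → none → 0
Sum: 7 + 7 + 6 + 5 + 3 + 3 + 1 + 1 + 0 = 33

Inversions: 33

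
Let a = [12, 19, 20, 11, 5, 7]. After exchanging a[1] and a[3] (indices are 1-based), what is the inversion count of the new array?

14

Positions 1 and 3 hold 12 and 20; after swapping, the array is [20, 19, 12, 11, 5, 7].
Count, for each position, how many later elements it exceeds:
20: 5
19: 4
12: 3
11: 2
5: 0
7: 0
Sum: 5 + 4 + 3 + 2 + 0 + 0 = 14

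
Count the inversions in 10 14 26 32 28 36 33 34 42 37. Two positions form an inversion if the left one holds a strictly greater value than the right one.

For each element, count later entries that are smaller:
10 → none → 0
14 → none → 0
26 → none → 0
32 → 28 → 1
28 → none → 0
36 → 33, 34 → 2
33 → none → 0
34 → none → 0
42 → 37 → 1
37 → none → 0
Sum: 0 + 0 + 0 + 1 + 0 + 2 + 0 + 0 + 1 + 0 = 4

4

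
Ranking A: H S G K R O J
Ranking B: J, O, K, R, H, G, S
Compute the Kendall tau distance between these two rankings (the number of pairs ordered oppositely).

Assign each item its position (1..7) in the first ordering, then rewrite the second ordering as that position sequence:
positions: H→1, S→2, G→3, K→4, R→5, O→6, J→7
second ordering as positions: [7, 6, 4, 5, 1, 3, 2]
Discordant pairs = inversions in this position sequence.
7: 6, 4, 5, 1, 3, 2 → 6
6: 4, 5, 1, 3, 2 → 5
4: 1, 3, 2 → 3
5: 1, 3, 2 → 3
1: 0
3: 2 → 1
2: 0
Total: 6 + 5 + 3 + 3 + 0 + 1 + 0 = 18

18 discordant pairs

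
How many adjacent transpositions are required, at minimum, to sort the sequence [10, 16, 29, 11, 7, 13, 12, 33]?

11

Minimum adjacent swaps = number of inversions (each swap of adjacent out-of-order elements removes one inversion and no swap can remove more).
Count inversions — for each element, later elements that are smaller:
10: 7 → 1
16: 11, 7, 13, 12 → 4
29: 11, 7, 13, 12 → 4
11: 7 → 1
7: none → 0
13: 12 → 1
12: none → 0
33: none → 0
Total inversions: 1 + 4 + 4 + 1 + 0 + 1 + 0 + 0 = 11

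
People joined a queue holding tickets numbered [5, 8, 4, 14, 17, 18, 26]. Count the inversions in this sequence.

2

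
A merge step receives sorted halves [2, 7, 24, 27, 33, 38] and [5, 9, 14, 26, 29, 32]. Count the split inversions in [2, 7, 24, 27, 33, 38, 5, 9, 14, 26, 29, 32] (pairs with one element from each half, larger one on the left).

There are 20 cross-inversions.

Count, for every r in R, how many entries of L exceed r:
r = 5: 7, 24, 27, 33, 38 → 5
r = 9: 24, 27, 33, 38 → 4
r = 14: 24, 27, 33, 38 → 4
r = 26: 27, 33, 38 → 3
r = 29: 33, 38 → 2
r = 32: 33, 38 → 2
Cross-inversions: 5 + 4 + 4 + 3 + 2 + 2 = 20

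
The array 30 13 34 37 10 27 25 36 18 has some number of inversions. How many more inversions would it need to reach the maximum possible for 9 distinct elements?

17 inversions short

Maximum inversions for 9 distinct elements is C(9, 2) = 9·8/2 = 36.
Current inversions — for each element, count later smaller elements:
30: 5
13: 1
34: 4
37: 5
10: 0
27: 2
25: 1
36: 1
18: 0
Current total: 5 + 1 + 4 + 5 + 0 + 2 + 1 + 1 + 0 = 19
Shortfall: 36 − 19 = 17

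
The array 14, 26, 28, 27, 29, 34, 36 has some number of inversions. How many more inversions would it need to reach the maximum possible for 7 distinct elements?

20 inversions short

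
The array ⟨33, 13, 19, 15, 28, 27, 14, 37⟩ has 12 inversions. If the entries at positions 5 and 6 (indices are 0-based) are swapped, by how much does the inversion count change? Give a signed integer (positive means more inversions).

Positions 5 and 6 hold 27 and 14; after swapping, the array is [33, 13, 19, 15, 28, 14, 27, 37].
For each element, count later entries that are smaller:
33 → 13, 19, 15, 28, 14, 27 → 6
13 → none → 0
19 → 15, 14 → 2
15 → 14 → 1
28 → 14, 27 → 2
14 → none → 0
27 → none → 0
37 → none → 0
Sum: 6 + 0 + 2 + 1 + 2 + 0 + 0 + 0 = 11
Change: 11 − 12 = -1

-1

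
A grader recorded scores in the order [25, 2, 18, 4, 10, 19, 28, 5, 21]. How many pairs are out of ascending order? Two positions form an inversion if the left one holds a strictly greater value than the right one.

14 inversions

Sweep left to right; for each value list the smaller values that follow it:
25 → 2, 18, 4, 10, 19, 5, 21 → 7
2 → none → 0
18 → 4, 10, 5 → 3
4 → none → 0
10 → 5 → 1
19 → 5 → 1
28 → 5, 21 → 2
5 → none → 0
21 → none → 0
Sum: 7 + 0 + 3 + 0 + 1 + 1 + 2 + 0 + 0 = 14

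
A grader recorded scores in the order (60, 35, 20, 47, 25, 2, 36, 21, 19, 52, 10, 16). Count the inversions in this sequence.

45 out-of-order pairs

Sweep left to right; for each value list the smaller values that follow it:
60 → 35, 20, 47, 25, 2, 36, 21, 19, 52, 10, 16 → 11
35 → 20, 25, 2, 21, 19, 10, 16 → 7
20 → 2, 19, 10, 16 → 4
47 → 25, 2, 36, 21, 19, 10, 16 → 7
25 → 2, 21, 19, 10, 16 → 5
2 → none → 0
36 → 21, 19, 10, 16 → 4
21 → 19, 10, 16 → 3
19 → 10, 16 → 2
52 → 10, 16 → 2
10 → none → 0
16 → none → 0
Sum: 11 + 7 + 4 + 7 + 5 + 0 + 4 + 3 + 2 + 2 + 0 + 0 = 45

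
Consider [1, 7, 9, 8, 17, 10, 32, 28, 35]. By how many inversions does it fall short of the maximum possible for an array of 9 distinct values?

33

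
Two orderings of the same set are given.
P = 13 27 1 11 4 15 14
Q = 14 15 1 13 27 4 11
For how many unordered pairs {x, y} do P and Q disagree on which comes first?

14

Assign each item its position (1..7) in the first ordering, then rewrite the second ordering as that position sequence:
positions: 13→1, 27→2, 1→3, 11→4, 4→5, 15→6, 14→7
second ordering as positions: [7, 6, 3, 1, 2, 5, 4]
Discordant pairs = inversions in this position sequence.
7: 6, 3, 1, 2, 5, 4 → 6
6: 3, 1, 2, 5, 4 → 5
3: 1, 2 → 2
1: 0
2: 0
5: 4 → 1
4: 0
Total: 6 + 5 + 2 + 0 + 0 + 1 + 0 = 14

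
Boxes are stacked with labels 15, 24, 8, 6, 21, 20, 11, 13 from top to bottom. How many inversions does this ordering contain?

16 inversions

For each element, count later entries that are smaller:
15 → 8, 6, 11, 13 → 4
24 → 8, 6, 21, 20, 11, 13 → 6
8 → 6 → 1
6 → none → 0
21 → 20, 11, 13 → 3
20 → 11, 13 → 2
11 → none → 0
13 → none → 0
Sum: 4 + 6 + 1 + 0 + 3 + 2 + 0 + 0 = 16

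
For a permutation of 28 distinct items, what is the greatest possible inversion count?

378

A reversed (strictly descending) arrangement makes every pair an inversion, giving C(28, 2) inversions.
C(28, 2) = 28·27/2 = 378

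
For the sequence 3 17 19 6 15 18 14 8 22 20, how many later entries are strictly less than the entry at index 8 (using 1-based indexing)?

The element at index 8 is 8.
Elements after it: 22, 20
None of them are smaller than 8.

0 such elements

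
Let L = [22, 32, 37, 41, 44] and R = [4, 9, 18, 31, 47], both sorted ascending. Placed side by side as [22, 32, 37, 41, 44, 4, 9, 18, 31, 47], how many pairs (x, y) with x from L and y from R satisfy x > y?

19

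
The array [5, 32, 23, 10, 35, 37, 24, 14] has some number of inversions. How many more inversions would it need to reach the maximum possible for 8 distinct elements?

Maximum inversions for 8 distinct elements is C(8, 2) = 8·7/2 = 28.
Current inversions — for each element, count later smaller elements:
5: 0
32: 4
23: 2
10: 0
35: 2
37: 2
24: 1
14: 0
Current total: 0 + 4 + 2 + 0 + 2 + 2 + 1 + 0 = 11
Shortfall: 28 − 11 = 17

17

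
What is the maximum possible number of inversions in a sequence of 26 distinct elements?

325

A reversed (strictly descending) arrangement makes every pair an inversion, giving C(26, 2) inversions.
C(26, 2) = 26·25/2 = 325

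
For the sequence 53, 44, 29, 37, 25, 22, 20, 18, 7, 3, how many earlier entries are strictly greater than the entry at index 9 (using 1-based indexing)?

The element at index 9 is 7.
Elements before it: 53, 44, 29, 37, 25, 22, 20, 18
Those larger than 7: 53, 44, 29, 37, 25, 22, 20, 18

8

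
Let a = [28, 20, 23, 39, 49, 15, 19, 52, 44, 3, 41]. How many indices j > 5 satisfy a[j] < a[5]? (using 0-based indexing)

The element at index 5 is 15.
Elements after it: 19, 52, 44, 3, 41
Those smaller than 15: 3

1 such element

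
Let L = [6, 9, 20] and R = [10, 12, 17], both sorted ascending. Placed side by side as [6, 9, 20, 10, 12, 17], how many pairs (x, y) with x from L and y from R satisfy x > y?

For each element r of the right run, count left-run elements greater than r:
r = 10: 20 → 1
r = 12: 20 → 1
r = 17: 20 → 1
Cross-inversions: 1 + 1 + 1 = 3

3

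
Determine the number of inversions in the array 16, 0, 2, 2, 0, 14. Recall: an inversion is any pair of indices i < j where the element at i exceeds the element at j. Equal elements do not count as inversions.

7 inversions

For each element, count later entries that are smaller:
16 → 0, 2, 2, 0, 14 → 5
0 → none → 0
2 → 0 → 1
2 → 0 → 1
0 → none → 0
14 → none → 0
Sum: 5 + 0 + 1 + 1 + 0 + 0 = 7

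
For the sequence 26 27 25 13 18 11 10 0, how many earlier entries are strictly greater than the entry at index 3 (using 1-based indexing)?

2

The element at index 3 is 25.
Elements before it: 26, 27
Those larger than 25: 26, 27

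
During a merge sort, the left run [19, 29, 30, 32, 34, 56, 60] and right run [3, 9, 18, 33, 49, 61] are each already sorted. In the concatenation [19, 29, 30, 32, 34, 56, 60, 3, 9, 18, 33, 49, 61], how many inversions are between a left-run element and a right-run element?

26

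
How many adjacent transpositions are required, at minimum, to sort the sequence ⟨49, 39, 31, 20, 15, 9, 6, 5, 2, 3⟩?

Minimum adjacent swaps = number of inversions (each swap of adjacent out-of-order elements removes one inversion and no swap can remove more).
Count inversions — for each element, later elements that are smaller:
49: 39, 31, 20, 15, 9, 6, 5, 2, 3 → 9
39: 31, 20, 15, 9, 6, 5, 2, 3 → 8
31: 20, 15, 9, 6, 5, 2, 3 → 7
20: 15, 9, 6, 5, 2, 3 → 6
15: 9, 6, 5, 2, 3 → 5
9: 6, 5, 2, 3 → 4
6: 5, 2, 3 → 3
5: 2, 3 → 2
2: none → 0
3: none → 0
Total inversions: 9 + 8 + 7 + 6 + 5 + 4 + 3 + 2 + 0 + 0 = 44

Swaps: 44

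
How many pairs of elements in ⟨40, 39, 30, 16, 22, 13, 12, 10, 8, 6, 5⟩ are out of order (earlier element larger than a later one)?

Element-by-element contributions:
40 → 39, 30, 16, 22, 13, 12, 10, 8, 6, 5 → 10
39 → 30, 16, 22, 13, 12, 10, 8, 6, 5 → 9
30 → 16, 22, 13, 12, 10, 8, 6, 5 → 8
16 → 13, 12, 10, 8, 6, 5 → 6
22 → 13, 12, 10, 8, 6, 5 → 6
13 → 12, 10, 8, 6, 5 → 5
12 → 10, 8, 6, 5 → 4
10 → 8, 6, 5 → 3
8 → 6, 5 → 2
6 → 5 → 1
5 → none → 0
Sum: 10 + 9 + 8 + 6 + 6 + 5 + 4 + 3 + 2 + 1 + 0 = 54

54 out-of-order pairs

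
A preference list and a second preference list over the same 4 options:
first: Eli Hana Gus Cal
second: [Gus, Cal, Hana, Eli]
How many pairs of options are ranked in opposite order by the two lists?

5

Assign each item its position (1..4) in the first ordering, then rewrite the second ordering as that position sequence:
positions: Eli→1, Hana→2, Gus→3, Cal→4
second ordering as positions: [3, 4, 2, 1]
Discordant pairs = inversions in this position sequence.
3: 2, 1 → 2
4: 2, 1 → 2
2: 1 → 1
1: 0
Total: 2 + 2 + 1 + 0 = 5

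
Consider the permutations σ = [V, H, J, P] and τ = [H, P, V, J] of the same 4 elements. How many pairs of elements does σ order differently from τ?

3

Assign each item its position (1..4) in the first ordering, then rewrite the second ordering as that position sequence:
positions: V→1, H→2, J→3, P→4
second ordering as positions: [2, 4, 1, 3]
Discordant pairs = inversions in this position sequence.
2: 1 → 1
4: 1, 3 → 2
1: 0
3: 0
Total: 1 + 2 + 0 + 0 = 3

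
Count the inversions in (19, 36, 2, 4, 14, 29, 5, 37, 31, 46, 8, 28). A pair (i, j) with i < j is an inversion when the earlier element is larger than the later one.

25 inversions

Sweep left to right; for each value list the smaller values that follow it:
19 → 2, 4, 14, 5, 8 → 5
36 → 2, 4, 14, 29, 5, 31, 8, 28 → 8
2 → none → 0
4 → none → 0
14 → 5, 8 → 2
29 → 5, 8, 28 → 3
5 → none → 0
37 → 31, 8, 28 → 3
31 → 8, 28 → 2
46 → 8, 28 → 2
8 → none → 0
28 → none → 0
Sum: 5 + 8 + 0 + 0 + 2 + 3 + 0 + 3 + 2 + 2 + 0 + 0 = 25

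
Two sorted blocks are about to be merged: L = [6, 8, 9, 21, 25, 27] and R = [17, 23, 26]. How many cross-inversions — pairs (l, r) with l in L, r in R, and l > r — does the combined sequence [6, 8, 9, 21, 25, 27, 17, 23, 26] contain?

Take each right-half value and tally the left-half values above it:
r = 17: 21, 25, 27 → 3
r = 23: 25, 27 → 2
r = 26: 27 → 1
Cross-inversions: 3 + 2 + 1 = 6

There are 6 split inversions.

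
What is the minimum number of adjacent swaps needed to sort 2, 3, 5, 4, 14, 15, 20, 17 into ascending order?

2 swaps

The minimum number of adjacent swaps to sort an array equals its inversion count, since every such swap removes exactly one inversion.
Count inversions — for each element, later elements that are smaller:
2: none → 0
3: none → 0
5: 4 → 1
4: none → 0
14: none → 0
15: none → 0
20: 17 → 1
17: none → 0
Total inversions: 0 + 0 + 1 + 0 + 0 + 0 + 1 + 0 = 2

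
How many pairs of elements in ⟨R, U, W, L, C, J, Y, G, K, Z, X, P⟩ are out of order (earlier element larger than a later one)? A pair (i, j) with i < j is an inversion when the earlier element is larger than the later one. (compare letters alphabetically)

Inversions: 30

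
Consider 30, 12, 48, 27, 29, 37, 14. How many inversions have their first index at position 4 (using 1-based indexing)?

The element at index 4 is 27.
Elements after it: 29, 37, 14
Those smaller than 27: 14

1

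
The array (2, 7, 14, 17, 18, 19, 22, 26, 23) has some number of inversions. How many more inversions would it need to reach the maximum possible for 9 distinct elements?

35

Maximum inversions for 9 distinct elements is C(9, 2) = 9·8/2 = 36.
Current inversions — for each element, count later smaller elements:
2: 0
7: 0
14: 0
17: 0
18: 0
19: 0
22: 0
26: 1
23: 0
Current total: 0 + 0 + 0 + 0 + 0 + 0 + 0 + 1 + 0 = 1
Shortfall: 36 − 1 = 35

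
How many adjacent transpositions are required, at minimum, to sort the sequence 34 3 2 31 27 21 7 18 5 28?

25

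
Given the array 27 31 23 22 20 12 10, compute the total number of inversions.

Out-of-order pairs: 20

Element-by-element contributions:
27: 5
31: 5
23: 4
22: 3
20: 2
12: 1
10: 0
Sum: 5 + 5 + 4 + 3 + 2 + 1 + 0 = 20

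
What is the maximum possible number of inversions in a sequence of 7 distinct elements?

A reversed (strictly descending) arrangement makes every pair an inversion, giving C(7, 2) inversions.
C(7, 2) = 7·6/2 = 21

21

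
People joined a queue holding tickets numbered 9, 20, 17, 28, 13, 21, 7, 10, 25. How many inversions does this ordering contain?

Inversions: 17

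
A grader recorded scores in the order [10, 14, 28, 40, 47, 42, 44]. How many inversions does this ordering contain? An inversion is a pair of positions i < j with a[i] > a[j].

For each element, count later entries that are smaller:
10 → none → 0
14 → none → 0
28 → none → 0
40 → none → 0
47 → 42, 44 → 2
42 → none → 0
44 → none → 0
Sum: 0 + 0 + 0 + 0 + 2 + 0 + 0 = 2

2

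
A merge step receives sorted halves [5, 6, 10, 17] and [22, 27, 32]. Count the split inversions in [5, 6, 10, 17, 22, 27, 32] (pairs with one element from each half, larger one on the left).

For each element r of the right run, count left-run elements greater than r:
r = 22: none → 0
r = 27: none → 0
r = 32: none → 0
Cross-inversions: 0 + 0 + 0 = 0

0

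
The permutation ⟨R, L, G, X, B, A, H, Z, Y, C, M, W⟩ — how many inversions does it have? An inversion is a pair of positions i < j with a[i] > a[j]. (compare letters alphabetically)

Inversions: 30

Count, for each position, how many later elements it exceeds:
R → L, G, B, A, H, C, M → 7
L → G, B, A, H, C → 5
G → B, A, C → 3
X → B, A, H, C, M, W → 6
B → A → 1
A → none → 0
H → C → 1
Z → Y, C, M, W → 4
Y → C, M, W → 3
C → none → 0
M → none → 0
W → none → 0
Sum: 7 + 5 + 3 + 6 + 1 + 0 + 1 + 4 + 3 + 0 + 0 + 0 = 30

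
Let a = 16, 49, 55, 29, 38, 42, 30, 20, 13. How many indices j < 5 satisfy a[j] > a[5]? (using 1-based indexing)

2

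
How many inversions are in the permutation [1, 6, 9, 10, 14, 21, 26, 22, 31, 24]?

3

Element-by-element contributions:
1 → none → 0
6 → none → 0
9 → none → 0
10 → none → 0
14 → none → 0
21 → none → 0
26 → 22, 24 → 2
22 → none → 0
31 → 24 → 1
24 → none → 0
Sum: 0 + 0 + 0 + 0 + 0 + 0 + 2 + 0 + 1 + 0 = 3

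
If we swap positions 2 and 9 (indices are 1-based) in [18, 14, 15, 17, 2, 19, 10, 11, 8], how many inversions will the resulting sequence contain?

19 inversions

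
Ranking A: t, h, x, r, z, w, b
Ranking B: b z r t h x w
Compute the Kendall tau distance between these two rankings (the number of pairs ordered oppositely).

13 discordant pairs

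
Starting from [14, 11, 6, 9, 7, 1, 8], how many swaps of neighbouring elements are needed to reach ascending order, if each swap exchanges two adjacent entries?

16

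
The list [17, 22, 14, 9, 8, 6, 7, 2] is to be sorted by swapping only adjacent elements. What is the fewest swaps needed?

The minimum number of adjacent swaps to sort an array equals its inversion count, since every such swap removes exactly one inversion.
Count inversions — for each element, later elements that are smaller:
17: 14, 9, 8, 6, 7, 2 → 6
22: 14, 9, 8, 6, 7, 2 → 6
14: 9, 8, 6, 7, 2 → 5
9: 8, 6, 7, 2 → 4
8: 6, 7, 2 → 3
6: 2 → 1
7: 2 → 1
2: none → 0
Total inversions: 6 + 6 + 5 + 4 + 3 + 1 + 1 + 0 = 26

26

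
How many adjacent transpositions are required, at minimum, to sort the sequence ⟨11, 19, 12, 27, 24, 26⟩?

Minimum adjacent swaps = number of inversions (each swap of adjacent out-of-order elements removes one inversion and no swap can remove more).
Count inversions — for each element, later elements that are smaller:
11: none → 0
19: 12 → 1
12: none → 0
27: 24, 26 → 2
24: none → 0
26: none → 0
Total inversions: 0 + 1 + 0 + 2 + 0 + 0 = 3

Adjacent swaps: 3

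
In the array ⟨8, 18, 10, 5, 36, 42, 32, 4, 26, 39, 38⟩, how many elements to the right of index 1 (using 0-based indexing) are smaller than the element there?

The element at index 1 is 18.
Elements after it: 10, 5, 36, 42, 32, 4, 26, 39, 38
Those smaller than 18: 10, 5, 4

3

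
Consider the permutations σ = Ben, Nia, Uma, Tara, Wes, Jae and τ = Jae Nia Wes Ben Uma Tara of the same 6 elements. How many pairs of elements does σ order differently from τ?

Assign each item its position (1..6) in the first ordering, then rewrite the second ordering as that position sequence:
positions: Ben→1, Nia→2, Uma→3, Tara→4, Wes→5, Jae→6
second ordering as positions: [6, 2, 5, 1, 3, 4]
Discordant pairs = inversions in this position sequence.
6: 2, 5, 1, 3, 4 → 5
2: 1 → 1
5: 1, 3, 4 → 3
1: 0
3: 0
4: 0
Total: 5 + 1 + 3 + 0 + 0 + 0 = 9

9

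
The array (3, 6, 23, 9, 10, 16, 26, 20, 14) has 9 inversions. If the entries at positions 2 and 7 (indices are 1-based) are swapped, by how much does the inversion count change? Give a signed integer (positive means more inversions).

+9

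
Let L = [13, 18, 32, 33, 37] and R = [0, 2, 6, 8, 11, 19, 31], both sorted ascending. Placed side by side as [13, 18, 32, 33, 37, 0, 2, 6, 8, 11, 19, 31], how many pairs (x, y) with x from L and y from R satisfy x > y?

For each element r of the right run, count left-run elements greater than r:
r = 0: 13, 18, 32, 33, 37 → 5
r = 2: 13, 18, 32, 33, 37 → 5
r = 6: 13, 18, 32, 33, 37 → 5
r = 8: 13, 18, 32, 33, 37 → 5
r = 11: 13, 18, 32, 33, 37 → 5
r = 19: 32, 33, 37 → 3
r = 31: 32, 33, 37 → 3
Cross-inversions: 5 + 5 + 5 + 5 + 5 + 3 + 3 = 31

31 split inversions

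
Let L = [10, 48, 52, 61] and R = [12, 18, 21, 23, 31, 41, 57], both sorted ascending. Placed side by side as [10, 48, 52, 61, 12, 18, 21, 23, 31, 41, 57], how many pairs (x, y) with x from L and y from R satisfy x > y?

19 cross-inversions

Take each right-half value and tally the left-half values above it:
r = 12: 48, 52, 61 → 3
r = 18: 48, 52, 61 → 3
r = 21: 48, 52, 61 → 3
r = 23: 48, 52, 61 → 3
r = 31: 48, 52, 61 → 3
r = 41: 48, 52, 61 → 3
r = 57: 61 → 1
Cross-inversions: 3 + 3 + 3 + 3 + 3 + 3 + 1 = 19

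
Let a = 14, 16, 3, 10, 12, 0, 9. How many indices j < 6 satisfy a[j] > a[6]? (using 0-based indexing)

The element at index 6 is 9.
Elements before it: 14, 16, 3, 10, 12, 0
Those larger than 9: 14, 16, 10, 12

4 such elements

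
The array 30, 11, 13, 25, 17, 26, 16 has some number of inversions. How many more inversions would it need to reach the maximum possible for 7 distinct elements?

11 inversions short

Maximum inversions for 7 distinct elements is C(7, 2) = 7·6/2 = 21.
Current inversions — for each element, count later smaller elements:
30: 6
11: 0
13: 0
25: 2
17: 1
26: 1
16: 0
Current total: 6 + 0 + 0 + 2 + 1 + 1 + 0 = 10
Shortfall: 21 − 10 = 11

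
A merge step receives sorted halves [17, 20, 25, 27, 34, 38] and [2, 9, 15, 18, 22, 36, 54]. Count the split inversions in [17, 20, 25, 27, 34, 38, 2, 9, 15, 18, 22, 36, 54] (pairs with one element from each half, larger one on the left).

Take each right-half value and tally the left-half values above it:
r = 2: 17, 20, 25, 27, 34, 38 → 6
r = 9: 17, 20, 25, 27, 34, 38 → 6
r = 15: 17, 20, 25, 27, 34, 38 → 6
r = 18: 20, 25, 27, 34, 38 → 5
r = 22: 25, 27, 34, 38 → 4
r = 36: 38 → 1
r = 54: none → 0
Cross-inversions: 6 + 6 + 6 + 5 + 4 + 1 + 0 = 28

28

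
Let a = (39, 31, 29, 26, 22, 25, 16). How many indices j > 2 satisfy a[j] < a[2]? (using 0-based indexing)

The element at index 2 is 29.
Elements after it: 26, 22, 25, 16
Those smaller than 29: 26, 22, 25, 16

4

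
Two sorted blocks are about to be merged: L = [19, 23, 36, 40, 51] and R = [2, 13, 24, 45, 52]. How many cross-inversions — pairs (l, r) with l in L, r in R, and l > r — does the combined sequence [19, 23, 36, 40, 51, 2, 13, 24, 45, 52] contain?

14 cross-inversions

Take each right-half value and tally the left-half values above it:
r = 2: 19, 23, 36, 40, 51 → 5
r = 13: 19, 23, 36, 40, 51 → 5
r = 24: 36, 40, 51 → 3
r = 45: 51 → 1
r = 52: none → 0
Cross-inversions: 5 + 5 + 3 + 1 + 0 = 14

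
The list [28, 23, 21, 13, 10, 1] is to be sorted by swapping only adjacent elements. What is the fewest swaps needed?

Each adjacent swap fixes exactly one inversion, so the minimum swap count equals the number of inversions.
Count inversions — for each element, later elements that are smaller:
28: 23, 21, 13, 10, 1 → 5
23: 21, 13, 10, 1 → 4
21: 13, 10, 1 → 3
13: 10, 1 → 2
10: 1 → 1
1: none → 0
Total inversions: 5 + 4 + 3 + 2 + 1 + 0 = 15

Swaps: 15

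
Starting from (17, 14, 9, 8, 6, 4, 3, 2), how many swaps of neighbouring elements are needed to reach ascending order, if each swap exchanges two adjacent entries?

Each adjacent swap fixes exactly one inversion, so the minimum swap count equals the number of inversions.
Count inversions — for each element, later elements that are smaller:
17: 14, 9, 8, 6, 4, 3, 2 → 7
14: 9, 8, 6, 4, 3, 2 → 6
9: 8, 6, 4, 3, 2 → 5
8: 6, 4, 3, 2 → 4
6: 4, 3, 2 → 3
4: 3, 2 → 2
3: 2 → 1
2: none → 0
Total inversions: 7 + 6 + 5 + 4 + 3 + 2 + 1 + 0 = 28

28 adjacent swaps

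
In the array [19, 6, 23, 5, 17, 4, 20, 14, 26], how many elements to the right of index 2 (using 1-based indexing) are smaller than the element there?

The element at index 2 is 6.
Elements after it: 23, 5, 17, 4, 20, 14, 26
Those smaller than 6: 5, 4

2 such elements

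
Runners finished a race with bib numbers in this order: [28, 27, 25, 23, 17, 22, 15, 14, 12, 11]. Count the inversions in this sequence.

There are 44 inversions.

Count, for each position, how many later elements it exceeds:
28 → 27, 25, 23, 17, 22, 15, 14, 12, 11 → 9
27 → 25, 23, 17, 22, 15, 14, 12, 11 → 8
25 → 23, 17, 22, 15, 14, 12, 11 → 7
23 → 17, 22, 15, 14, 12, 11 → 6
17 → 15, 14, 12, 11 → 4
22 → 15, 14, 12, 11 → 4
15 → 14, 12, 11 → 3
14 → 12, 11 → 2
12 → 11 → 1
11 → none → 0
Sum: 9 + 8 + 7 + 6 + 4 + 4 + 3 + 2 + 1 + 0 = 44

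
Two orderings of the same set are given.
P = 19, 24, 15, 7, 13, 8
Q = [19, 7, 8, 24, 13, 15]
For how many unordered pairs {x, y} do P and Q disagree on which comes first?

There are 6 disagreeing pairs.

Assign each item its position (1..6) in the first ordering, then rewrite the second ordering as that position sequence:
positions: 19→1, 24→2, 15→3, 7→4, 13→5, 8→6
second ordering as positions: [1, 4, 6, 2, 5, 3]
Discordant pairs = inversions in this position sequence.
1: 0
4: 2, 3 → 2
6: 2, 5, 3 → 3
2: 0
5: 3 → 1
3: 0
Total: 0 + 2 + 3 + 0 + 1 + 0 = 6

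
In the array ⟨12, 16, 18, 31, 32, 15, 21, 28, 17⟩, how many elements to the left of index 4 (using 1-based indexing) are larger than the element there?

The element at index 4 is 31.
Elements before it: 12, 16, 18
None of them are larger than 31.

0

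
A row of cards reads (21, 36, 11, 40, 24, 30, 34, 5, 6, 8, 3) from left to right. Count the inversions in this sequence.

Inversions: 39

Element-by-element contributions:
21 → 11, 5, 6, 8, 3 → 5
36 → 11, 24, 30, 34, 5, 6, 8, 3 → 8
11 → 5, 6, 8, 3 → 4
40 → 24, 30, 34, 5, 6, 8, 3 → 7
24 → 5, 6, 8, 3 → 4
30 → 5, 6, 8, 3 → 4
34 → 5, 6, 8, 3 → 4
5 → 3 → 1
6 → 3 → 1
8 → 3 → 1
3 → none → 0
Sum: 5 + 8 + 4 + 7 + 4 + 4 + 4 + 1 + 1 + 1 + 0 = 39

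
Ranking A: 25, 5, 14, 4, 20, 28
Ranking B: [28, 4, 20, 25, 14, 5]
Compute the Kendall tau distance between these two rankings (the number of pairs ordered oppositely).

12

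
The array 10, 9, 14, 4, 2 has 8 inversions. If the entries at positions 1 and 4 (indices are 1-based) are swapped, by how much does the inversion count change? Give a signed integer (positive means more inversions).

Positions 1 and 4 hold 10 and 4; after swapping, the array is [4, 9, 14, 10, 2].
Sweep left to right; for each value list the smaller values that follow it:
4 → 2 → 1
9 → 2 → 1
14 → 10, 2 → 2
10 → 2 → 1
2 → none → 0
Sum: 1 + 1 + 2 + 1 + 0 = 5
Change: 5 − 8 = -3

-3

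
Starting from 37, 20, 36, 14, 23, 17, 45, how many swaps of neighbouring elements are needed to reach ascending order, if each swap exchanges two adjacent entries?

11

Minimum adjacent swaps = number of inversions (each swap of adjacent out-of-order elements removes one inversion and no swap can remove more).
Count inversions — for each element, later elements that are smaller:
37: 20, 36, 14, 23, 17 → 5
20: 14, 17 → 2
36: 14, 23, 17 → 3
14: none → 0
23: 17 → 1
17: none → 0
45: none → 0
Total inversions: 5 + 2 + 3 + 0 + 1 + 0 + 0 = 11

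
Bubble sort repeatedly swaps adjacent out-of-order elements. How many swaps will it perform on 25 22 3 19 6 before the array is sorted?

Minimum adjacent swaps = number of inversions (each swap of adjacent out-of-order elements removes one inversion and no swap can remove more).
Count inversions — for each element, later elements that are smaller:
25: 22, 3, 19, 6 → 4
22: 3, 19, 6 → 3
3: none → 0
19: 6 → 1
6: none → 0
Total inversions: 4 + 3 + 0 + 1 + 0 = 8

8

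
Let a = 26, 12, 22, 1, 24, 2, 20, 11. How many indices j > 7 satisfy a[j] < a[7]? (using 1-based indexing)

The element at index 7 is 20.
Elements after it: 11
Those smaller than 20: 11

1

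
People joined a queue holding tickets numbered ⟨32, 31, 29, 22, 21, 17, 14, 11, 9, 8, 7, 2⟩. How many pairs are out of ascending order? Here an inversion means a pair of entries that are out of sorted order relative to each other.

Count, for each position, how many later elements it exceeds:
32 → 31, 29, 22, 21, 17, 14, 11, 9, 8, 7, 2 → 11
31 → 29, 22, 21, 17, 14, 11, 9, 8, 7, 2 → 10
29 → 22, 21, 17, 14, 11, 9, 8, 7, 2 → 9
22 → 21, 17, 14, 11, 9, 8, 7, 2 → 8
21 → 17, 14, 11, 9, 8, 7, 2 → 7
17 → 14, 11, 9, 8, 7, 2 → 6
14 → 11, 9, 8, 7, 2 → 5
11 → 9, 8, 7, 2 → 4
9 → 8, 7, 2 → 3
8 → 7, 2 → 2
7 → 2 → 1
2 → none → 0
Sum: 11 + 10 + 9 + 8 + 7 + 6 + 5 + 4 + 3 + 2 + 1 + 0 = 66

66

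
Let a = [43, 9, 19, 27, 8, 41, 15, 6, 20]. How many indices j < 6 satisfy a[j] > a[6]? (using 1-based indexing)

1 such element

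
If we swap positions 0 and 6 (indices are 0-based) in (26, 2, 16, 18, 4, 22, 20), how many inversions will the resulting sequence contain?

6

Positions 0 and 6 hold 26 and 20; after swapping, the array is [20, 2, 16, 18, 4, 22, 26].
Sweep left to right; for each value list the smaller values that follow it:
20 → 2, 16, 18, 4 → 4
2 → none → 0
16 → 4 → 1
18 → 4 → 1
4 → none → 0
22 → none → 0
26 → none → 0
Sum: 4 + 0 + 1 + 1 + 0 + 0 + 0 = 6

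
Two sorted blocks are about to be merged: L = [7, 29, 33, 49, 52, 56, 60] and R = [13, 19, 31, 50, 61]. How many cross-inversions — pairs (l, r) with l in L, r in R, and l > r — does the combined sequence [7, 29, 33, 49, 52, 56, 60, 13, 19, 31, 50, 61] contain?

20 cross-inversions

Take each right-half value and tally the left-half values above it:
r = 13: 29, 33, 49, 52, 56, 60 → 6
r = 19: 29, 33, 49, 52, 56, 60 → 6
r = 31: 33, 49, 52, 56, 60 → 5
r = 50: 52, 56, 60 → 3
r = 61: none → 0
Cross-inversions: 6 + 6 + 5 + 3 + 0 = 20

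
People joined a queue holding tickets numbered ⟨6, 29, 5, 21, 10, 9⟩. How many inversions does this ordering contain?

8 inversions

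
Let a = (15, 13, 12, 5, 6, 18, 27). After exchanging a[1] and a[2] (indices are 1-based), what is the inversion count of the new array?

8 inversions

Positions 1 and 2 hold 15 and 13; after swapping, the array is [13, 15, 12, 5, 6, 18, 27].
Count, for each position, how many later elements it exceeds:
13 → 12, 5, 6 → 3
15 → 12, 5, 6 → 3
12 → 5, 6 → 2
5 → none → 0
6 → none → 0
18 → none → 0
27 → none → 0
Sum: 3 + 3 + 2 + 0 + 0 + 0 + 0 = 8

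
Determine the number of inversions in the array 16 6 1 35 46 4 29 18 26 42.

16

For each element, count later entries that are smaller:
16: 3
6: 2
1: 0
35: 4
46: 5
4: 0
29: 2
18: 0
26: 0
42: 0
Sum: 3 + 2 + 0 + 4 + 5 + 0 + 2 + 0 + 0 + 0 = 16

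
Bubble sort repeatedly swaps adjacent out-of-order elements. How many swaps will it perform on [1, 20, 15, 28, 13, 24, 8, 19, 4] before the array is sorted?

The minimum number of adjacent swaps to sort an array equals its inversion count, since every such swap removes exactly one inversion.
Count inversions — for each element, later elements that are smaller:
1: none → 0
20: 15, 13, 8, 19, 4 → 5
15: 13, 8, 4 → 3
28: 13, 24, 8, 19, 4 → 5
13: 8, 4 → 2
24: 8, 19, 4 → 3
8: 4 → 1
19: 4 → 1
4: none → 0
Total inversions: 0 + 5 + 3 + 5 + 2 + 3 + 1 + 1 + 0 = 20

20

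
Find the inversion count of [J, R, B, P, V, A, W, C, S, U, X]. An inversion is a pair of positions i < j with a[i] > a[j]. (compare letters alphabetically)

17 inversions

For each element, count later entries that are smaller:
J → B, A, C → 3
R → B, P, A, C → 4
B → A → 1
P → A, C → 2
V → A, C, S, U → 4
A → none → 0
W → C, S, U → 3
C → none → 0
S → none → 0
U → none → 0
X → none → 0
Sum: 3 + 4 + 1 + 2 + 4 + 0 + 3 + 0 + 0 + 0 + 0 = 17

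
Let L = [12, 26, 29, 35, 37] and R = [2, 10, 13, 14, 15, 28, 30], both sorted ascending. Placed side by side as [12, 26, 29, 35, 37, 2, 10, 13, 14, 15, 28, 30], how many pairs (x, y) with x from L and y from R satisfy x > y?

For each element r of the right run, count left-run elements greater than r:
r = 2: 12, 26, 29, 35, 37 → 5
r = 10: 12, 26, 29, 35, 37 → 5
r = 13: 26, 29, 35, 37 → 4
r = 14: 26, 29, 35, 37 → 4
r = 15: 26, 29, 35, 37 → 4
r = 28: 29, 35, 37 → 3
r = 30: 35, 37 → 2
Cross-inversions: 5 + 5 + 4 + 4 + 4 + 3 + 2 = 27

27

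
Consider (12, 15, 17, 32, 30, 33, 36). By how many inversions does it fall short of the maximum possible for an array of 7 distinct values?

20 inversions short

Maximum inversions for 7 distinct elements is C(7, 2) = 7·6/2 = 21.
Current inversions — for each element, count later smaller elements:
12: 0
15: 0
17: 0
32: 1
30: 0
33: 0
36: 0
Current total: 0 + 0 + 0 + 1 + 0 + 0 + 0 = 1
Shortfall: 21 − 1 = 20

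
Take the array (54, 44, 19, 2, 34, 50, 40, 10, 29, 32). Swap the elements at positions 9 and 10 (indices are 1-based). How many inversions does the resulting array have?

Positions 9 and 10 hold 29 and 32; after swapping, the array is [54, 44, 19, 2, 34, 50, 40, 10, 32, 29].
Element-by-element contributions:
54 → 44, 19, 2, 34, 50, 40, 10, 32, 29 → 9
44 → 19, 2, 34, 40, 10, 32, 29 → 7
19 → 2, 10 → 2
2 → none → 0
34 → 10, 32, 29 → 3
50 → 40, 10, 32, 29 → 4
40 → 10, 32, 29 → 3
10 → none → 0
32 → 29 → 1
29 → none → 0
Sum: 9 + 7 + 2 + 0 + 3 + 4 + 3 + 0 + 1 + 0 = 29

29 inversions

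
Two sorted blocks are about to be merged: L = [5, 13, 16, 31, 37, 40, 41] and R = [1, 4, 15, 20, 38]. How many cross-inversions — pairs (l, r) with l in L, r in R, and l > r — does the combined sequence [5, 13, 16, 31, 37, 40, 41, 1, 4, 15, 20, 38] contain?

25

Count, for every r in R, how many entries of L exceed r:
r = 1: 5, 13, 16, 31, 37, 40, 41 → 7
r = 4: 5, 13, 16, 31, 37, 40, 41 → 7
r = 15: 16, 31, 37, 40, 41 → 5
r = 20: 31, 37, 40, 41 → 4
r = 38: 40, 41 → 2
Cross-inversions: 7 + 7 + 5 + 4 + 2 = 25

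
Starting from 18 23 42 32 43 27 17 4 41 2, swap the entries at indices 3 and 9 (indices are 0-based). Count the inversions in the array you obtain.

There are 21 inversions.

Positions 3 and 9 hold 32 and 2; after swapping, the array is [18, 23, 42, 2, 43, 27, 17, 4, 41, 32].
For each element, count later entries that are smaller:
18: 3
23: 3
42: 6
2: 0
43: 5
27: 2
17: 1
4: 0
41: 1
32: 0
Sum: 3 + 3 + 6 + 0 + 5 + 2 + 1 + 0 + 1 + 0 = 21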